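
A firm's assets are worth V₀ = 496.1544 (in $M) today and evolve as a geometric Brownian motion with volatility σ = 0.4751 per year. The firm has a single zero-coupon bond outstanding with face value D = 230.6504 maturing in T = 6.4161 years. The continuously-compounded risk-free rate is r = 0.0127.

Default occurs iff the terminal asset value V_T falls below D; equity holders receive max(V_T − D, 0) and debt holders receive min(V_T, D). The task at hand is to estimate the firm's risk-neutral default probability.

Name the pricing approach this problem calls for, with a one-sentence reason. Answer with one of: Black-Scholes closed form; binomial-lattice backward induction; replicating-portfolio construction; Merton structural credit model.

framework: Merton structural credit model

Key observation: the data describe a firm's assets (V₀ = 496.1544, GBM) and a single zero-coupon debt of face 230.6504, so credit quantities follow from equity-as-call in the structural model.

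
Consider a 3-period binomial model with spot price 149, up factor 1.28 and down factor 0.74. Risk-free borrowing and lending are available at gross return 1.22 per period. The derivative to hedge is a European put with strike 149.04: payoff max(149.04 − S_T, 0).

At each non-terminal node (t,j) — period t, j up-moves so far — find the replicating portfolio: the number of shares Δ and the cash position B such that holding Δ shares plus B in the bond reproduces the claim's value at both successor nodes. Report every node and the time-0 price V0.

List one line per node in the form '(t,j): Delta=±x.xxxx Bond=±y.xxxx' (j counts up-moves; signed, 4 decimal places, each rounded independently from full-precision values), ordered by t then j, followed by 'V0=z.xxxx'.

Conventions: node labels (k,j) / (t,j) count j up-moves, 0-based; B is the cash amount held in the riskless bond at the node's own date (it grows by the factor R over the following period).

Arbitrage-free pricing uses the up-move probability p* = (R−d)/(u−d) = 0.8889, discounting each step at R = 1.22.
Terminal payoffs: V(3,0)=88.6616, V(3,1)=44.6017, V(3,2)=0.0000, V(3,3)=0.0000
Node (2,0) S=81.5924: V=(p*·44.6017+(1−p*)·88.6616)/1.22=40.5715; Δ=(44.6017−88.6616)/(104.4383−60.3784)=-1.0000; B=V−Δ·S=122.1639
Node (2,1) S=141.1328: V=(p*·0.0000+(1−p*)·44.6017)/1.22=4.0621; Δ=(0.0000−44.6017)/(180.6500−104.4383)=-0.5852; B=V−Δ·S=86.6579
Node (2,2) S=244.1216: V=(p*·0.0000+(1−p*)·0.0000)/1.22=0.0000; Δ=(0.0000−0.0000)/(312.4756−180.6500)=0.0000; B=V−Δ·S=0.0000
Node (1,0) S=110.2600: V=(p*·4.0621+(1−p*)·40.5715)/1.22=6.6547; Δ=(4.0621−40.5715)/(141.1328−81.5924)=-0.6132; B=V−Δ·S=74.2648
Node (1,1) S=190.7200: V=(p*·0.0000+(1−p*)·4.0621)/1.22=0.3700; Δ=(0.0000−4.0621)/(244.1216−141.1328)=-0.0394; B=V−Δ·S=7.8923
Node (0,0) S=149.0000: V=(p*·0.3700+(1−p*)·6.6547)/1.22=0.8756; Δ=(0.3700−6.6547)/(190.7200−110.2600)=-0.0781; B=V−Δ·S=12.5140
Check: Δ(0,0)·S0 + B(0,0) = 0.8756 = V0.

(0,0): Delta=-0.0781 Bond=12.5140
(1,0): Delta=-0.6132 Bond=74.2648
(1,1): Delta=-0.0394 Bond=7.8923
(2,0): Delta=-1.0000 Bond=122.1639
(2,1): Delta=-0.5852 Bond=86.6579
(2,2): Delta=0.0000 Bond=0.0000
V0=0.8756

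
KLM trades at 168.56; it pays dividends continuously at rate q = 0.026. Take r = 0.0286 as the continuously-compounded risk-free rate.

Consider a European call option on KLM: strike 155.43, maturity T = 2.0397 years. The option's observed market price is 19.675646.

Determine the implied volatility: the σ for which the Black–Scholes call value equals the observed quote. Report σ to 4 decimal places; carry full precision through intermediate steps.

At σ = 0.1367 the Black–Scholes value reproduces the quote:
σ√T = 0.1367·√2.0397 = 0.195232
d₁ = (ln(S/K) + (r−q+σ²/2)T) / (σ√T) = (ln(168.56/155.43) + (0.0286−0.026+0.1367²/2)·2.0397) / 0.195232 = (0.081096 + 0.024361) / 0.195232 = 0.540163
d₂ = d₁ − σ√T = 0.540163 − 0.195232 = 0.344931
e^{−rT} = 0.943333
e^{−qT} = 0.948349
N(d₁) = 0.705458,  N(d₂) = 0.634927
V = S·e^{−qT}·N(d₁) − K·e^{−rT}·N(d₂) = 112.770106 − 93.094461 = 19.675646 (the observed quote) — the price is monotone increasing in volatility, hence this σ is the only solution

sigma = 0.1367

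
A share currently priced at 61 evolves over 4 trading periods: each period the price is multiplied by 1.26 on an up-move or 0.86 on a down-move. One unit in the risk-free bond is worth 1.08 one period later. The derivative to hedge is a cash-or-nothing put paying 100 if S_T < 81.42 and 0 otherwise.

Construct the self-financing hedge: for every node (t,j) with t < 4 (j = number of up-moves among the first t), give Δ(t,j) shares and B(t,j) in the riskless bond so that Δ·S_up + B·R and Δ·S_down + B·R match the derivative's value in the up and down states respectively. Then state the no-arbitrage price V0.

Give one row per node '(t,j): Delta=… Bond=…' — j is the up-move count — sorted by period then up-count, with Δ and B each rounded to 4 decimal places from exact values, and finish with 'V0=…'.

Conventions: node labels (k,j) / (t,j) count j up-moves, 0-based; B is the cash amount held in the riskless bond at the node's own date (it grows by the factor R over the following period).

(0,0): Delta=-1.3286 Bond=125.8100
(1,0): Delta=-1.2359 Bond=131.0121
(1,1): Delta=-1.3804 Bond=139.8534
(2,0): Delta=0.0000 Bond=85.7339
(2,1): Delta=-1.9261 Bond=187.1142
(2,2): Delta=-1.0756 Bond=121.5278
(3,0): Delta=0.0000 Bond=92.5926
(3,1): Delta=0.0000 Bond=92.5926
(3,2): Delta=-3.0017 Bond=291.6667
(3,3): Delta=0.0000 Bond=0.0000
V0=44.7647

Since d<R<u, set p* = (R−d)/(u−d) = 0.5500; price each node as the discounted p*-expectation of its children.
Expiry values: V(4,0)=100.0000, V(4,1)=100.0000, V(4,2)=100.0000, V(4,3)=0.0000, V(4,4)=0.0000
  t=3,j=0: stock 38.7994 → up 48.8873 (V=100.0000), down 33.3675 (V=100.0000). Price 92.5926; hedge Δ=0.0000, bond B=92.5926.
  t=3,j=1: stock 56.8457 → up 71.6255 (V=100.0000), down 48.8873 (V=100.0000). Price 92.5926; hedge Δ=0.0000, bond B=92.5926.
  t=3,j=2: stock 83.2855 → up 104.9397 (V=0.0000), down 71.6255 (V=100.0000). Price 41.6667; hedge Δ=-3.0017, bond B=291.6667.
  t=3,j=3: stock 122.0229 → up 153.7489 (V=0.0000), down 104.9397 (V=0.0000). Price 0.0000; hedge Δ=0.0000, bond B=0.0000.
  t=2,j=0: stock 45.1156 → up 56.8457 (V=92.5926), down 38.7994 (V=92.5926). Price 85.7339; hedge Δ=0.0000, bond B=85.7339.
  t=2,j=1: stock 66.0996 → up 83.2855 (V=41.6667), down 56.8457 (V=92.5926). Price 59.7994; hedge Δ=-1.9261, bond B=187.1142.
  t=2,j=2: stock 96.8436 → up 122.0229 (V=0.0000), down 83.2855 (V=41.6667). Price 17.3611; hedge Δ=-1.0756, bond B=121.5278.
  t=1,j=0: stock 52.4600 → up 66.0996 (V=59.7994), down 45.1156 (V=85.7339). Price 66.1758; hedge Δ=-1.2359, bond B=131.0121.
  t=1,j=1: stock 76.8600 → up 96.8436 (V=17.3611), down 66.0996 (V=59.7994). Price 33.7577; hedge Δ=-1.3804, bond B=139.8534.
  t=0,j=0: stock 61.0000 → up 76.8600 (V=33.7577), down 52.4600 (V=66.1758). Price 44.7647; hedge Δ=-1.3286, bond B=125.8100.
Verification: the root portfolio costs Δ(0,0)·S0 + B(0,0) = 44.7647, matching V0.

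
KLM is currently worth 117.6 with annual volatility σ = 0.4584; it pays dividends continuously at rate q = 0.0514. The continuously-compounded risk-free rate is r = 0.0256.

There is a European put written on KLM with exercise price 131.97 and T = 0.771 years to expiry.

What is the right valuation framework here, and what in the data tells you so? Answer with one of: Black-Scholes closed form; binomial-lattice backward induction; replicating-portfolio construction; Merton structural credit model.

framework: Black-Scholes closed form

Key observation: everything needed for the exact continuous-time valuation of the European put on KLM (strike 131.97) is given, and no feature rules the closed form out.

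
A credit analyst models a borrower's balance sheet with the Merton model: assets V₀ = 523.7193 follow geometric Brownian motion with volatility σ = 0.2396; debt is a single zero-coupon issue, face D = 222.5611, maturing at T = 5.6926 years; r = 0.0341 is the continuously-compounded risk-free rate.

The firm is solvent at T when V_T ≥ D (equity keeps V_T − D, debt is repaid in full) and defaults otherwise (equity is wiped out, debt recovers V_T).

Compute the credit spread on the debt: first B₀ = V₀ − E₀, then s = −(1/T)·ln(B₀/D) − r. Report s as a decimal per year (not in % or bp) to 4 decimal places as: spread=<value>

spread=0.0022

Apply the equity-as-call identities (strike 222.5611, horizon 5.6926 years):
d₁ = [ln(V₀/D) + (r + σ²/2)T] / (σ√T)
   = [ln(523.7193/222.5611) + (0.0341 + 0.5·0.2396²)·5.6926] / (0.2396·√5.6926)
   = [0.855754 + 0.357519] / 0.571666 = 2.122346
d₂ = d₁ − σ√T = 2.122346 − 0.571666 = 1.550681
N(d₁) = 0.983096,  N(d₂) = 0.939511,  e^(−rT) = 0.823561
E₀ = V₀·N(d₁) − D·e^(−rT)·N(d₂)
   = 523.7193·0.983096 − 222.5611·0.823561·0.939511 = 342.660744
B₀ = V₀ − E₀ = 523.7193 − 342.660744 = 181.058556
spread = −(1/T)·ln(B₀/D) − r = −(1/5.6926)·ln(181.058556/222.5611) − 0.0341 = 0.00215429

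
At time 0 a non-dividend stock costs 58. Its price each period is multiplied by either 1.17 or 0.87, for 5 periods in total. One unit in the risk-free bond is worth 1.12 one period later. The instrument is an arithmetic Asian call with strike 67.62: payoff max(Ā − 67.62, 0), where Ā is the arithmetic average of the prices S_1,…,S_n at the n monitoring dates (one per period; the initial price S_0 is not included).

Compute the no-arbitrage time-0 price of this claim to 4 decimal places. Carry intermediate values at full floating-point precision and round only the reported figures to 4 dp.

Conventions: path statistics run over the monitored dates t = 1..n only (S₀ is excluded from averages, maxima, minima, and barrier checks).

price = 9.0752

Risk-neutral up-probability p* = (R−d)/(u−d) = (1.12−0.87)/(1.17−0.87) = 0.8333; the claim prices as the p*-weighted sum of path payoffs discounted by R^5.
Enumerate all 2^5 = 32 price paths (U = up ×1.17, D = down ×0.87); each path with k up-moves has probability p*^k·(1−p*)^(5−k).
DDDDD: Ā=38.9380, payoff=0.0000, prob=0.000129
UDDDD: Ā=52.3649, payoff=0.0000, prob=0.000643
DUDDD: Ā=48.8849, payoff=0.0000, prob=0.000643
UUDDD: Ā=65.7417, payoff=0.0000, prob=0.003215
DDUDD: Ā=45.8573, payoff=0.0000, prob=0.000643
UDUDD: Ā=61.6701, payoff=0.0000, prob=0.003215
DUUDD: Ā=58.1901, payoff=0.0000, prob=0.003215
UUUDD: Ā=78.2557, payoff=10.6357, prob=0.016075
DDDUD: Ā=43.2232, payoff=0.0000, prob=0.000643
UDDUD: Ā=58.1278, payoff=0.0000, prob=0.003215
DUDUD: Ā=54.6478, payoff=0.0000, prob=0.003215
UUDUD: Ā=73.4919, payoff=5.8719, prob=0.016075
DDUUD: Ā=51.6202, payoff=0.0000, prob=0.003215
UDUUD: Ā=69.4203, payoff=1.8003, prob=0.016075
DUUUD: Ā=65.9403, payoff=0.0000, prob=0.016075
UUUUD: Ā=88.6783, payoff=21.0583, prob=0.080376
DDDDU: Ā=40.9317, payoff=0.0000, prob=0.000643
UDDDU: Ā=55.0460, payoff=0.0000, prob=0.003215
DUDDU: Ā=51.5660, payoff=0.0000, prob=0.003215
UUDDU: Ā=69.3474, payoff=1.7274, prob=0.016075
DDUDU: Ā=48.5384, payoff=0.0000, prob=0.003215
UDUDU: Ā=65.2758, payoff=0.0000, prob=0.016075
DUUDU: Ā=61.7958, payoff=0.0000, prob=0.016075
UUUDU: Ā=83.1047, payoff=15.4847, prob=0.080376
DDDUU: Ā=45.9044, payoff=0.0000, prob=0.003215
UDDUU: Ā=61.7335, payoff=0.0000, prob=0.016075
DUDUU: Ā=58.2535, payoff=0.0000, prob=0.016075
UUDUU: Ā=78.3409, payoff=10.7209, prob=0.080376
DDUUU: Ā=55.2259, payoff=0.0000, prob=0.016075
UDUUU: Ā=74.2693, payoff=6.6493, prob=0.080376
DUUUU: Ā=70.7893, payoff=3.1693, prob=0.080376
UUUUU: Ā=95.1994, payoff=27.5794, prob=0.401878
Price = Σ prob·payoff / R^5 = 15.993669 / 1.762342 = 9.0752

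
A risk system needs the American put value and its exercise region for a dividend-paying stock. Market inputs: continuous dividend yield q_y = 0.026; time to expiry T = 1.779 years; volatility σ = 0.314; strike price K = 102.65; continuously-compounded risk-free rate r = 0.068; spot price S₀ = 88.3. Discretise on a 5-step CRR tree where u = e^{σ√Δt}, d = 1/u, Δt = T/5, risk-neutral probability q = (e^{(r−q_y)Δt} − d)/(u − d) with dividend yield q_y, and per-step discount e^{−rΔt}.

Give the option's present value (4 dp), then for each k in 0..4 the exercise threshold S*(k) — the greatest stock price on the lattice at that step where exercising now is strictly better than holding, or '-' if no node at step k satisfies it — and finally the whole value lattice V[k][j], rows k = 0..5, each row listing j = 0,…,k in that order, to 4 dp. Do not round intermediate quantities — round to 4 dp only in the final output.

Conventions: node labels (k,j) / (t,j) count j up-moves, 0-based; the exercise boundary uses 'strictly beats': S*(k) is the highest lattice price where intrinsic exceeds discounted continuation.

Δt=0.35580, u=1.20599, d=0.82920, q=0.49327, disc=e^(-rΔt)=0.97610
k=5 terminal: V=max(K-S,0) → 68.0362 52.3076 29.4319 0.0000 0.0000 0.0000
k=4: j=0 S=41.7437 intr=60.9063 cont=58.8369 V=60.9063[EX]; j=1 S=60.7122 intr=41.9378 cont=40.0431 V=41.9378[EX]; j=2 S=88.3000 intr=14.3500 cont=14.5575 V=14.5575[hold]; j=3 S=128.4238 intr=0.0000 cont=0.0000 V=0.0000[hold]; j=4 S=186.7800 intr=0.0000 cont=0.0000 V=0.0000[hold]  S*(4)=60.7122
k=3: j=0 S=50.3424 intr=52.3076 cont=50.3175 V=52.3076[EX]; j=1 S=73.2181 intr=29.4319 cont=27.7523 V=29.4319[EX]; j=2 S=106.4886 intr=0.0000 cont=7.2004 V=7.2004[hold]; j=3 S=154.8773 intr=0.0000 cont=0.0000 V=0.0000[hold]  S*(3)=73.2181
k=2: j=0 S=60.7122 intr=41.9378 cont=40.0431 V=41.9378[EX]; j=1 S=88.3000 intr=14.3500 cont=18.0244 V=18.0244[hold]; j=2 S=128.4238 intr=0.0000 cont=3.5614 V=3.5614[hold]  S*(2)=60.7122
k=1: j=0 S=73.2181 intr=29.4319 cont=29.4215 V=29.4319[EX]; j=1 S=106.4886 intr=0.0000 cont=10.6299 V=10.6299[hold]  S*(1)=73.2181
k=0: j=0 S=88.3000 intr=14.3500 cont=19.6756 V=19.6756[hold]  S*(0)=-

price = 19.6756
boundary = - 73.2181 60.7122 73.2181 60.7122
tree:
19.6756
29.4319 10.6299
41.9378 18.0244 3.5614
52.3076 29.4319 7.2004 0.0000
60.9063 41.9378 14.5575 0.0000 0.0000
68.0362 52.3076 29.4319 0.0000 0.0000 0.0000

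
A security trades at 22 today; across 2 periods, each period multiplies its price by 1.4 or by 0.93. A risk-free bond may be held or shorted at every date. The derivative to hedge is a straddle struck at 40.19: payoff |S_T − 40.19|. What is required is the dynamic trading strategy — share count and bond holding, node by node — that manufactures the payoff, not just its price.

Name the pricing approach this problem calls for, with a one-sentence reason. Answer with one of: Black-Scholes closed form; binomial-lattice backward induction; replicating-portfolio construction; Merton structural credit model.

Key observation: since the answer must list Δ and B at each node of the 1.4/0.93 lattice on 22, the replicating-portfolio method — solving the two-state system at every node — is the one that applies.

framework: replicating-portfolio construction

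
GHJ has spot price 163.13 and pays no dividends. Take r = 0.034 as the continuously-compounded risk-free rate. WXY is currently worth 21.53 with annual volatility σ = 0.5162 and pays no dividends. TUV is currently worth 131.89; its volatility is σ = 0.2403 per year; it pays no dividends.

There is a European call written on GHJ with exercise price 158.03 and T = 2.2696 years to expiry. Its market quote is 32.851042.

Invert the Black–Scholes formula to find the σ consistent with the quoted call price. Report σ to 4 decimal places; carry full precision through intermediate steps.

At σ = 0.2543 the Black–Scholes value reproduces the quote:
σ√T = 0.2543·√2.2696 = 0.383108
d₁ = (ln(S/K) + (r+σ²/2)T) / (σ√T) = (ln(163.13/158.03) + (0.034+0.2543²/2)·2.2696) / 0.383108 = (0.031763 + 0.150552) / 0.383108 = 0.475884
d₂ = d₁ − σ√T = 0.475884 − 0.383108 = 0.092776
e^{−rT} = 0.925736
N(d₁) = 0.682921,  N(d₂) = 0.536959
V = S·N(d₁) − K·e^{−rT}·N(d₂) = 111.404961 − 78.553919 = 32.851042 (matching the quote); vega is positive throughout, so no other σ reproduces this price

sigma = 0.2543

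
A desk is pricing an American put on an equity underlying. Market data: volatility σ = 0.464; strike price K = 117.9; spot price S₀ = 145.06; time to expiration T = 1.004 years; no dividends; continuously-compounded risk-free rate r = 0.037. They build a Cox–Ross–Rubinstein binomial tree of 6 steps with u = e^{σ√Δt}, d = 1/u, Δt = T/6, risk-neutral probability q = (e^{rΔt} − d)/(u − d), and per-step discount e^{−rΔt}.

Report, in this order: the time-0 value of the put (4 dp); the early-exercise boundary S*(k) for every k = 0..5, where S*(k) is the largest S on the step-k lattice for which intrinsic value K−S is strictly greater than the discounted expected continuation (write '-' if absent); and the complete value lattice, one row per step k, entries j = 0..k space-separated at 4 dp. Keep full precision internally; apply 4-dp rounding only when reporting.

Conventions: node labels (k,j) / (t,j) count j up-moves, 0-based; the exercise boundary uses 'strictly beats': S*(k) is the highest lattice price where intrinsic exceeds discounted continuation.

Δt=0.16733, u=1.20901, d=0.82712, q=0.46895, disc=e^(-rΔt)=0.99383
k=6 terminal: V=max(K-S,0) → 71.4529 50.0076 18.6605 0.0000 0.0000 0.0000 0.0000
k=5: j=0 S=56.1552 intr=61.7448 cont=61.0171 V=61.7448[EX]; j=1 S=82.0830 intr=35.8170 cont=35.0893 V=35.8170[EX]; j=2 S=119.9820 intr=0.0000 cont=9.8484 V=9.8484[hold]; j=3 S=175.3797 intr=0.0000 cont=0.0000 V=0.0000[hold]; j=4 S=256.3553 intr=0.0000 cont=0.0000 V=0.0000[hold]; j=5 S=374.7188 intr=0.0000 cont=0.0000 V=0.0000[hold]  S*(5)=82.0830
k=4: j=0 S=67.8924 intr=50.0076 cont=49.2799 V=50.0076[EX]; j=1 S=99.2395 intr=18.6605 cont=23.4931 V=23.4931[hold]; j=2 S=145.0600 intr=0.0000 cont=5.1977 V=5.1977[hold]; j=3 S=212.0366 intr=0.0000 cont=0.0000 V=0.0000[hold]; j=4 S=309.9374 intr=0.0000 cont=0.0000 V=0.0000[hold]  S*(4)=67.8924
k=3: j=0 S=82.0830 intr=35.8170 cont=37.3416 V=37.3416[hold]; j=1 S=119.9820 intr=0.0000 cont=14.8214 V=14.8214[hold]; j=2 S=175.3797 intr=0.0000 cont=2.7432 V=2.7432[hold]; j=3 S=256.3553 intr=0.0000 cont=0.0000 V=0.0000[hold]  S*(3)=-
k=2: j=0 S=99.2395 intr=18.6605 cont=26.6154 V=26.6154[hold]; j=1 S=145.0600 intr=0.0000 cont=9.1007 V=9.1007[hold]; j=2 S=212.0366 intr=0.0000 cont=1.4478 V=1.4478[hold]  S*(2)=-
k=1: j=0 S=119.9820 intr=0.0000 cont=18.2883 V=18.2883[hold]; j=1 S=175.3797 intr=0.0000 cont=5.4778 V=5.4778[hold]  S*(1)=-
k=0: j=0 S=145.0600 intr=0.0000 cont=12.2050 V=12.2050[hold]  S*(0)=-

price = 12.2050
boundary = - - - - 67.8924 82.0830
tree:
12.2050
18.2883 5.4778
26.6154 9.1007 1.4478
37.3416 14.8214 2.7432 0.0000
50.0076 23.4931 5.1977 0.0000 0.0000
61.7448 35.8170 9.8484 0.0000 0.0000 0.0000
71.4529 50.0076 18.6605 0.0000 0.0000 0.0000 0.0000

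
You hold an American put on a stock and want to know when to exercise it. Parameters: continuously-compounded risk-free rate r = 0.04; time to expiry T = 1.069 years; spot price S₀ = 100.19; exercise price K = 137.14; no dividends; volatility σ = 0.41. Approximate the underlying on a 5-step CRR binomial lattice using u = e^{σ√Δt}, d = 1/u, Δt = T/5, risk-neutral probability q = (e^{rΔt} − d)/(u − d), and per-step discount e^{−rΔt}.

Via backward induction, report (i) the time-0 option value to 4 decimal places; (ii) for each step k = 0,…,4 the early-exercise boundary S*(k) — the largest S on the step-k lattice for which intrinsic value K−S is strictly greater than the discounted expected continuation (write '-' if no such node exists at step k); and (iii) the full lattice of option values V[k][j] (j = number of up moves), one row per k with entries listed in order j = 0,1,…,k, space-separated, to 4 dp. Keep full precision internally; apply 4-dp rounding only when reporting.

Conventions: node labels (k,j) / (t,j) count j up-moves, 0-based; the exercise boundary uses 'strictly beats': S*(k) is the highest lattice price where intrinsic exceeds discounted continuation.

price = 40.9494
boundary = - 82.8880 68.5739 82.8880 100.1900
tree:
40.9494
54.2520 27.0022
68.5661 39.1367 14.0924
80.4082 54.2520 23.1554 4.3407
90.2053 68.5661 36.9500 8.3432 0.0000
98.3106 80.4082 54.2520 16.0364 0.0000 0.0000

Δt=0.21380, u=1.20874, d=0.82731, q=0.47526, disc=e^(-rΔt)=0.99148
k=5 terminal: V=max(K-S,0) → 98.3106 80.4082 54.2520 16.0364 0.0000 0.0000
k=4: j=0 S=46.9347 intr=90.2053 cont=89.0375 V=90.2053[EX]; j=1 S=68.5739 intr=68.5661 cont=67.3982 V=68.5661[EX]; j=2 S=100.1900 intr=36.9500 cont=35.7822 V=36.9500[EX]; j=3 S=146.3827 intr=0.0000 cont=8.3432 V=8.3432[hold]; j=4 S=213.8725 intr=0.0000 cont=0.0000 V=0.0000[hold]  S*(4)=100.1900
k=3: j=0 S=56.7318 intr=80.4082 cont=79.2404 V=80.4082[EX]; j=1 S=82.8880 intr=54.2520 cont=53.0842 V=54.2520[EX]; j=2 S=121.1036 intr=16.0364 cont=23.1554 V=23.1554[hold]; j=3 S=176.9385 intr=0.0000 cont=4.3407 V=4.3407[hold]  S*(3)=82.8880
k=2: j=0 S=68.5739 intr=68.5661 cont=67.3982 V=68.5661[EX]; j=1 S=100.1900 intr=36.9500 cont=39.1367 V=39.1367[hold]; j=2 S=146.3827 intr=0.0000 cont=14.0924 V=14.0924[hold]  S*(2)=68.5739
k=1: j=0 S=82.8880 intr=54.2520 cont=54.1146 V=54.2520[EX]; j=1 S=121.1036 intr=16.0364 cont=27.0022 V=27.0022[hold]  S*(1)=82.8880
k=0: j=0 S=100.1900 intr=36.9500 cont=40.9494 V=40.9494[hold]  S*(0)=-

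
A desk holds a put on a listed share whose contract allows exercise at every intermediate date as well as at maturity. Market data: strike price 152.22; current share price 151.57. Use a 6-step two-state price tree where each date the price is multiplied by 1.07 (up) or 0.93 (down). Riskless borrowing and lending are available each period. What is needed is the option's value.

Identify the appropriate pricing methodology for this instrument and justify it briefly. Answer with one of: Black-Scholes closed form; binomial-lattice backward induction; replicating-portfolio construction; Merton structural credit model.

framework: binomial-lattice backward induction

Key observation: with exercise allowed before expiry on a discrete up/down model (6 steps from spot 151.57), the strike-152.22 put's value must be rolled back through the tree testing early exercise at each node.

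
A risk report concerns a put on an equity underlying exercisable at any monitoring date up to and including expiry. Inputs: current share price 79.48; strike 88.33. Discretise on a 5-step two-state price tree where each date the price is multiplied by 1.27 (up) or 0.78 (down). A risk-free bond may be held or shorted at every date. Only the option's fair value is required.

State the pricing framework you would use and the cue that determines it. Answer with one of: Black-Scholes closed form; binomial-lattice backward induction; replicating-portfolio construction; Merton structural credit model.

framework: binomial-lattice backward induction

Key observation: the defining feature is the embedded early-exercise option across 5 discrete dates on the spot-79.48 tree; pricing the strike-88.33 put means working backward with an exercise test at every node.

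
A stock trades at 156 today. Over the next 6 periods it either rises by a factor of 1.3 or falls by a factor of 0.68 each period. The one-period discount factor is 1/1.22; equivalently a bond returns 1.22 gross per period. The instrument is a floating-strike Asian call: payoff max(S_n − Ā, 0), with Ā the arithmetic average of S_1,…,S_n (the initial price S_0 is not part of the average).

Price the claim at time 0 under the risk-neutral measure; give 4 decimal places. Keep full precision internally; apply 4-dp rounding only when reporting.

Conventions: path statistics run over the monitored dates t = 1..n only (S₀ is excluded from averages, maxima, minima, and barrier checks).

No-arbitrage gives p* = (R−d)/(u−d) = 0.8710: enumerate every path, weight its payoff by its p*-probability, and discount by R^6.
Enumerate all 2^6 = 64 price paths (U = up ×1.3, D = down ×0.68); each path with k up-moves has probability p*^k·(1−p*)^(6−k).
DDDDDD: Ā=49.7876, payoff=0.0000, prob=0.000005
UDDDDD: Ā=95.1821, payoff=0.0000, prob=0.000031
DUDDDD: Ā=79.0621, payoff=0.0000, prob=0.000031
UUDDDD: Ā=151.1482, payoff=0.0000, prob=0.000210
DDUDDD: Ā=68.1005, payoff=0.0000, prob=0.000031
UDUDDD: Ā=130.1922, payoff=0.0000, prob=0.000210
DUUDDD: Ā=114.0722, payoff=0.0000, prob=0.000210
UUUDDD: Ā=218.0792, payoff=0.0000, prob=0.001419
DDDUDD: Ā=60.6466, payoff=0.0000, prob=0.000031
UDDUDD: Ā=115.9421, payoff=0.0000, prob=0.000210
DUDUDD: Ā=99.8221, payoff=0.0000, prob=0.000210
UUDUDD: Ā=190.8364, payoff=0.0000, prob=0.001419
DDUUDD: Ā=88.8605, payoff=0.0000, prob=0.000210
UDUUDD: Ā=169.8804, payoff=0.0000, prob=0.001419
DUUUDD: Ā=153.7604, payoff=0.0000, prob=0.001419
UUUUDD: Ā=293.9536, payoff=0.0000, prob=0.009581
DDDDUD: Ā=55.5780, payoff=0.0000, prob=0.000031
UDDDUD: Ā=106.2520, payoff=0.0000, prob=0.000210
DUDDUD: Ā=90.1320, payoff=0.0000, prob=0.000210
UUDDUD: Ā=172.3113, payoff=0.0000, prob=0.001419
DDUDUD: Ā=79.1704, payoff=0.0000, prob=0.000210
UDUDUD: Ā=151.3553, payoff=0.0000, prob=0.001419
DUUDUD: Ā=135.2353, payoff=0.0000, prob=0.001419
UUUDUD: Ā=258.5380, payoff=0.0000, prob=0.009581
DDDUUD: Ā=71.7166, payoff=0.0000, prob=0.000210
UDDUUD: Ā=137.1052, payoff=0.0000, prob=0.001419
DUDUUD: Ā=120.9852, payoff=0.0000, prob=0.001419
UUDUUD: Ā=231.2952, payoff=0.0000, prob=0.009581
DDUUUD: Ā=110.0236, payoff=0.0000, prob=0.001419
UDUUUD: Ā=210.3392, payoff=0.0000, prob=0.009581
DUUUUD: Ā=194.2192, payoff=11.8039, prob=0.009581
UUUUUD: Ā=371.3014, payoff=22.5662, prob=0.064671
DDDDDU: Ā=52.1313, payoff=0.0000, prob=0.000031
UDDDDU: Ā=99.6628, payoff=0.0000, prob=0.000210
DUDDDU: Ā=83.5428, payoff=0.0000, prob=0.000210
UUDDDU: Ā=159.7142, payoff=0.0000, prob=0.001419
DDUDDU: Ā=72.5812, payoff=0.0000, prob=0.000210
UDUDDU: Ā=138.7582, payoff=0.0000, prob=0.001419
DUUDDU: Ā=122.6382, payoff=0.0000, prob=0.001419
UUUDDU: Ā=234.4553, payoff=0.0000, prob=0.009581
DDDUDU: Ā=65.1273, payoff=0.0000, prob=0.000210
UDDUDU: Ā=124.5081, payoff=0.0000, prob=0.001419
DUDUDU: Ā=108.3881, payoff=0.0000, prob=0.001419
UUDUDU: Ā=207.2125, payoff=0.0000, prob=0.009581
DDUUDU: Ā=97.4265, payoff=10.3394, prob=0.001419
UDUUDU: Ā=186.2565, payoff=19.7665, prob=0.009581
DUUUDU: Ā=170.1365, payoff=35.8865, prob=0.009581
UUUUDU: Ā=325.2611, payoff=68.6066, prob=0.064671
DDDDUU: Ā=60.0587, payoff=0.0000, prob=0.000210
UDDDUU: Ā=114.8180, payoff=0.0000, prob=0.001419
DUDDUU: Ā=98.6980, payoff=9.0679, prob=0.001419
UUDDUU: Ā=188.6874, payoff=17.3356, prob=0.009581
DDUDUU: Ā=87.7364, payoff=20.0295, prob=0.001419
UDUDUU: Ā=167.7314, payoff=38.2916, prob=0.009581
DUUDUU: Ā=151.6114, payoff=54.4116, prob=0.009581
UUUDUU: Ā=289.8454, payoff=104.0222, prob=0.064671
DDDUUU: Ā=80.2826, payoff=27.4833, prob=0.001419
UDDUUU: Ā=153.4814, payoff=52.5417, prob=0.009581
DUDUUU: Ā=137.3614, payoff=68.6617, prob=0.009581
UUDUUU: Ā=262.6026, payoff=131.2650, prob=0.064671
DDUUUU: Ā=126.3998, payoff=79.6233, prob=0.009581
UDUUUU: Ā=241.6466, payoff=152.2210, prob=0.064671
DUUUUU: Ā=225.5266, payoff=168.3410, prob=0.064671
UUUUUU: Ā=431.1538, payoff=321.8284, prob=0.436528
Price = Σ prob·payoff / R^6 = 186.050320 / 3.297304 = 56.4250

price = 56.4250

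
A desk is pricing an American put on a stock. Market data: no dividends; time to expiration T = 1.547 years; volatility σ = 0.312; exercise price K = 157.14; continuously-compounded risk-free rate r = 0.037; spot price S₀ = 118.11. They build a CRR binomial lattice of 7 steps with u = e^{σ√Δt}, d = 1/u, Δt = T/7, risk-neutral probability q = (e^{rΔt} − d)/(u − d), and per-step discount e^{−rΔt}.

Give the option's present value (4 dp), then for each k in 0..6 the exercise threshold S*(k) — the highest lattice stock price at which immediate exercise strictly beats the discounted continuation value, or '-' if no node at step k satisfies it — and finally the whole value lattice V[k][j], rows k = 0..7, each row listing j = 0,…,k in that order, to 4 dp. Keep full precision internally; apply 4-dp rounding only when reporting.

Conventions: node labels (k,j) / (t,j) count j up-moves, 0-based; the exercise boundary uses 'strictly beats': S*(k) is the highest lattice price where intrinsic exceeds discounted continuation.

params: Δt=0.22100 u=1.15798 d=0.86358 q=0.49129 e^(-rΔt)=0.99186
t_7 payoffs: 114.8351 100.4130 81.0743 55.1430 20.3715 0.0000 0.0000 0.0000
t_6: node(6,0) S=48.9881 payoff=108.1519 vs cont=106.8722 → 108.1519 [stop]  node(6,1) S=65.6885 payoff=91.4515 vs cont=90.1718 → 91.4515 [stop]  node(6,2) S=88.0822 payoff=69.0578 vs cont=67.7781 → 69.0578 [stop]  node(6,3) S=118.1100 payoff=39.0300 vs cont=37.7503 → 39.0300 [stop]  node(6,4) S=158.3745 payoff=0.0000 vs cont=10.2789 → 10.2789 [wait]  node(6,5) S=212.3656 payoff=0.0000 vs cont=0.0000 → 0.0000 [wait]  node(6,6) S=284.7625 payoff=0.0000 vs cont=0.0000 → 0.0000 [wait]  ⇒ S*(6)=118.1100
t_5: node(5,0) S=56.7270 payoff=100.4130 vs cont=99.1333 → 100.4130 [stop]  node(5,1) S=76.0657 payoff=81.0743 vs cont=79.7947 → 81.0743 [stop]  node(5,2) S=101.9970 payoff=55.1430 vs cont=53.8633 → 55.1430 [stop]  node(5,3) S=136.7685 payoff=20.3715 vs cont=24.7021 → 24.7021 [wait]  node(5,4) S=183.3938 payoff=0.0000 vs cont=5.1864 → 5.1864 [wait]  node(5,5) S=245.9141 payoff=0.0000 vs cont=0.0000 → 0.0000 [wait]  ⇒ S*(5)=101.9970
t_4: node(4,0) S=65.6885 payoff=91.4515 vs cont=90.1718 → 91.4515 [stop]  node(4,1) S=88.0822 payoff=69.0578 vs cont=67.7781 → 69.0578 [stop]  node(4,2) S=118.1100 payoff=39.0300 vs cont=39.8606 → 39.8606 [wait]  node(4,3) S=158.3745 payoff=0.0000 vs cont=14.9912 → 14.9912 [wait]  node(4,4) S=212.3656 payoff=0.0000 vs cont=2.6169 → 2.6169 [wait]  ⇒ S*(4)=88.0822
t_3: node(3,0) S=76.0657 payoff=81.0743 vs cont=79.7947 → 81.0743 [stop]  node(3,1) S=101.9970 payoff=55.1430 vs cont=54.2680 → 55.1430 [stop]  node(3,2) S=136.7685 payoff=20.3715 vs cont=27.4175 → 27.4175 [wait]  node(3,3) S=183.3938 payoff=0.0000 vs cont=8.8393 → 8.8393 [wait]  ⇒ S*(3)=101.9970
t_2: node(2,0) S=88.0822 payoff=69.0578 vs cont=67.7781 → 69.0578 [stop]  node(2,1) S=118.1100 payoff=39.0300 vs cont=41.1837 → 41.1837 [wait]  node(2,2) S=158.3745 payoff=0.0000 vs cont=18.1413 → 18.1413 [wait]  ⇒ S*(2)=88.0822
t_1: node(1,0) S=101.9970 payoff=55.1430 vs cont=54.9128 → 55.1430 [stop]  node(1,1) S=136.7685 payoff=20.3715 vs cont=29.6201 → 29.6201 [wait]  ⇒ S*(1)=101.9970
t_0: node(0,0) S=118.1100 payoff=39.0300 vs cont=42.2570 → 42.2570 [wait]  ⇒ S*(0)=-

price = 42.2570
boundary = - 101.9970 88.0822 101.9970 88.0822 101.9970 118.1100
tree:
42.2570
55.1430 29.6201
69.0578 41.1837 18.1413
81.0743 55.1430 27.4175 8.8393
91.4515 69.0578 39.8606 14.9912 2.6169
100.4130 81.0743 55.1430 24.7021 5.1864 0.0000
108.1519 91.4515 69.0578 39.0300 10.2789 0.0000 0.0000
114.8351 100.4130 81.0743 55.1430 20.3715 0.0000 0.0000 0.0000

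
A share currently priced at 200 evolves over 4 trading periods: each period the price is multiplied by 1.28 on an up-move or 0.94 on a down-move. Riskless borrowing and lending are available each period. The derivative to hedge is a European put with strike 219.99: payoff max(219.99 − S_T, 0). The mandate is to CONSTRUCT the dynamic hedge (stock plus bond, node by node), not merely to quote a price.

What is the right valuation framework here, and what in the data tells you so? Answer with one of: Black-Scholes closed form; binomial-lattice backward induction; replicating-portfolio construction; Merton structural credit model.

framework: replicating-portfolio construction

Key observation: the deliverable is the dynamic trading strategy on the 4-step tree (spot 200, moves 1.28 and 0.94), so the valuation must go through the node-by-node replicating-portfolio solve.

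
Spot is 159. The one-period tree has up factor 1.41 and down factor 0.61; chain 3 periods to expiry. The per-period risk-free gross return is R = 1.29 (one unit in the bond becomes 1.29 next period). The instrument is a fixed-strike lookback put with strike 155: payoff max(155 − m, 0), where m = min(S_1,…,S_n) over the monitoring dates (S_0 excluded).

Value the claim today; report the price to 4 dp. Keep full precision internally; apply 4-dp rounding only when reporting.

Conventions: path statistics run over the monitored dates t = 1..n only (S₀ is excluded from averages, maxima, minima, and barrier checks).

price = 6.1658

No-arbitrage gives p* = (R−d)/(u−d) = 0.8500: enumerate every path, weight its payoff by its p*-probability, and discount by R^3.
Enumerate all 2^3 = 8 price paths (U = up ×1.41, D = down ×0.61); each path with k up-moves has probability p*^k·(1−p*)^(3−k).
DDD: m=36.0900, payoff=118.9100, prob=0.003375
UDD: m=83.4211, payoff=71.5789, prob=0.019125
DUD: m=83.4211, payoff=71.5789, prob=0.019125
UUD: m=192.8258, payoff=0.0000, prob=0.108375
DDU: m=59.1639, payoff=95.8361, prob=0.019125
UDU: m=136.7559, payoff=18.2441, prob=0.108375
DUU: m=96.9900, payoff=58.0100, prob=0.108375
UUU: m=224.1900, payoff=0.0000, prob=0.614125
Price = Σ prob·payoff / R^3 = 13.236118 / 2.146689 = 6.1658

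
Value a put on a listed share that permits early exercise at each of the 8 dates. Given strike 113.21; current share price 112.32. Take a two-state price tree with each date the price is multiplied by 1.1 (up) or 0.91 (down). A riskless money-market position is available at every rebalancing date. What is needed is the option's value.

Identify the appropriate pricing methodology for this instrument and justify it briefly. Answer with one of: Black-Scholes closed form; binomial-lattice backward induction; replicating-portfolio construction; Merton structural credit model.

Key observation: with exercise allowed before expiry on a discrete up/down model (8 steps from spot 112.32), the strike-113.21 put's value must be rolled back through the tree testing early exercise at each node.

framework: binomial-lattice backward induction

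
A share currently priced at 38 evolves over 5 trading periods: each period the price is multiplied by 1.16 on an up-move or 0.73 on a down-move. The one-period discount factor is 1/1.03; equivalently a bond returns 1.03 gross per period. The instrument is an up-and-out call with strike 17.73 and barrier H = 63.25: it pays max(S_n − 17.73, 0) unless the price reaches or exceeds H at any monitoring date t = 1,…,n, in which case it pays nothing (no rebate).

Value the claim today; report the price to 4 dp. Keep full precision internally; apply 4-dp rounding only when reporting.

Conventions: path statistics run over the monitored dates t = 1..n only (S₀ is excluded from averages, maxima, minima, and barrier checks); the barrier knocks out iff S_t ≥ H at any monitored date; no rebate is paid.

With p* = (R−d)/(u−d) = 0.6977, sum probability × payoff across the paths and divide by R^5.
Enumerate all 2^5 = 32 price paths (U = up ×1.16, D = down ×0.73); each path with k up-moves has probability p*^k·(1−p*)^(5−k).
DDDDD: M=27.7400, payoff=0.0000, prob=0.002526
UDDDD: M=44.0800, payoff=0.0000, prob=0.005828
DUDDD: M=32.1784, payoff=0.0000, prob=0.005828
UUDDD: M=51.1328, payoff=2.1615, prob=0.013450
DDUDD: M=27.7400, payoff=0.0000, prob=0.005828
UDUDD: M=44.0800, payoff=2.1615, prob=0.013450
DUUDD: M=37.3269, payoff=2.1615, prob=0.013450
UUUDD: M=59.3140, payoff=13.8785, prob=0.031039
DDDUD: M=27.7400, payoff=0.0000, prob=0.005828
UDDUD: M=44.0800, payoff=2.1615, prob=0.013450
DUDUD: M=32.1784, payoff=2.1615, prob=0.013450
UUDUD: M=51.1328, payoff=13.8785, prob=0.031039
DDUUD: M=27.7400, payoff=2.1615, prob=0.013450
UDUUD: M=44.0800, payoff=13.8785, prob=0.031039
DUUUD: M=43.2993, payoff=13.8785, prob=0.031039
UUUUD: M=68.8043, payoff=0.0000, prob=0.071629
DDDDU: M=27.7400, payoff=0.0000, prob=0.005828
UDDDU: M=44.0800, payoff=2.1615, prob=0.013450
DUDDU: M=32.1784, payoff=2.1615, prob=0.013450
UUDDU: M=51.1328, payoff=13.8785, prob=0.031039
DDUDU: M=27.7400, payoff=2.1615, prob=0.013450
UDUDU: M=44.0800, payoff=13.8785, prob=0.031039
DUUDU: M=37.3269, payoff=13.8785, prob=0.031039
UUUDU: M=59.3140, payoff=32.4971, prob=0.071629
DDDUU: M=27.7400, payoff=2.1615, prob=0.013450
UDDUU: M=44.0800, payoff=13.8785, prob=0.031039
DUDUU: M=32.1784, payoff=13.8785, prob=0.031039
UUDUU: M=51.1328, payoff=32.4971, prob=0.071629
DDUUU: M=31.6085, payoff=13.8785, prob=0.031039
UDUUU: M=50.2271, payoff=32.4971, prob=0.071629
DUUUU: M=50.2271, payoff=32.4971, prob=0.071629
UUUUU: M=79.8130, payoff=0.0000, prob=0.165297
Price = Σ prob·payoff / R^5 = 13.909359 / 1.159274 = 11.9983

price = 11.9983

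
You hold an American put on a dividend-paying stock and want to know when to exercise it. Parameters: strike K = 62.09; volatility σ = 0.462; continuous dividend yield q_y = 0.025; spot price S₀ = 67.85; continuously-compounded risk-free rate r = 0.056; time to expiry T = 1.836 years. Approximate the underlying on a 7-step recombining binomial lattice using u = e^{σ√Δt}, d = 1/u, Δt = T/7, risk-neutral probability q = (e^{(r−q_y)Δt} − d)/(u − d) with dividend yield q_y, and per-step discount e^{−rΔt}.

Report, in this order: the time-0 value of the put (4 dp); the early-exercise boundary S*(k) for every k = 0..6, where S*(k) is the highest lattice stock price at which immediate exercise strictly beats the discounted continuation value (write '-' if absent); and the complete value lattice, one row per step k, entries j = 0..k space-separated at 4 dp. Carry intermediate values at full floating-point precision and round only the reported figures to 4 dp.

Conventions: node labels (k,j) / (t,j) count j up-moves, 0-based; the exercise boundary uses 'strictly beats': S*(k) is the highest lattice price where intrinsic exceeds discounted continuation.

Δt=0.26229  u=1.26694  d=0.78930  q=0.45821  discount=0.98542
step 7 (expiry): payoffs max(K−S,0) = 49.1407 41.3044 28.7261 8.5359 0.0000 0.0000 0.0000 0.0000
step 6: (k=6,j=0): S=16.4061, K−S=45.6839, hold=44.8858 ⇒ V=45.6839 exercise | (k=6,j=1): S=26.3342, K−S=35.7558, hold=35.0226 ⇒ V=35.7558 exercise | (k=6,j=2): S=42.2702, K−S=19.8198, hold=19.1907 ⇒ V=19.8198 exercise | (k=6,j=3): S=67.8500, K−S=0.0000, hold=4.5572 ⇒ V=4.5572 continue | (k=6,j=4): S=108.9093, K−S=0.0000, hold=0.0000 ⇒ V=0.0000 continue | (k=6,j=5): S=174.8155, K−S=0.0000, hold=0.0000 ⇒ V=0.0000 continue | (k=6,j=6): S=280.6047, K−S=0.0000, hold=0.0000 ⇒ V=0.0000 continue  boundary S*=42.2702
step 5: (k=5,j=0): S=20.7856, K−S=41.3044, hold=40.5349 ⇒ V=41.3044 exercise | (k=5,j=1): S=33.3639, K−S=28.7261, hold=28.0388 ⇒ V=28.7261 exercise | (k=5,j=2): S=53.5541, K−S=8.5359, hold=12.6392 ⇒ V=12.6392 continue | (k=5,j=3): S=85.9622, K−S=0.0000, hold=2.4330 ⇒ V=2.4330 continue | (k=5,j=4): S=137.9820, K−S=0.0000, hold=0.0000 ⇒ V=0.0000 continue | (k=5,j=5): S=221.4815, K−S=0.0000, hold=0.0000 ⇒ V=0.0000 continue  boundary S*=33.3639
step 4: (k=4,j=0): S=26.3342, K−S=35.7558, hold=35.0226 ⇒ V=35.7558 exercise | (k=4,j=1): S=42.2702, K−S=19.8198, hold=21.0435 ⇒ V=21.0435 continue | (k=4,j=2): S=67.8500, K−S=0.0000, hold=7.8465 ⇒ V=7.8465 continue | (k=4,j=3): S=108.9093, K−S=0.0000, hold=1.2990 ⇒ V=1.2990 continue | (k=4,j=4): S=174.8155, K−S=0.0000, hold=0.0000 ⇒ V=0.0000 continue  boundary S*=26.3342
step 3: (k=3,j=0): S=33.3639, K−S=28.7261, hold=28.5914 ⇒ V=28.7261 exercise | (k=3,j=1): S=53.5541, K−S=8.5359, hold=14.7778 ⇒ V=14.7778 continue | (k=3,j=2): S=85.9622, K−S=0.0000, hold=4.7757 ⇒ V=4.7757 continue | (k=3,j=3): S=137.9820, K−S=0.0000, hold=0.6935 ⇒ V=0.6935 continue  boundary S*=33.3639
step 2: (k=2,j=0): S=42.2702, K−S=19.8198, hold=22.0091 ⇒ V=22.0091 continue | (k=2,j=1): S=67.8500, K−S=0.0000, hold=10.0460 ⇒ V=10.0460 continue | (k=2,j=2): S=108.9093, K−S=0.0000, hold=2.8628 ⇒ V=2.8628 continue  boundary S*=-
step 1: (k=1,j=0): S=53.5541, K−S=8.5359, hold=16.2864 ⇒ V=16.2864 continue | (k=1,j=1): S=85.9622, K−S=0.0000, hold=6.6561 ⇒ V=6.6561 continue  boundary S*=-
step 0: (k=0,j=0): S=67.8500, K−S=0.0000, hold=11.7005 ⇒ V=11.7005 continue  boundary S*=-

price = 11.7005
boundary = - - - 33.3639 26.3342 33.3639 42.2702
tree:
11.7005
16.2864 6.6561
22.0091 10.0460 2.8628
28.7261 14.7778 4.7757 0.6935
35.7558 21.0435 7.8465 1.2990 0.0000
41.3044 28.7261 12.6392 2.4330 0.0000 0.0000
45.6839 35.7558 19.8198 4.5572 0.0000 0.0000 0.0000
49.1407 41.3044 28.7261 8.5359 0.0000 0.0000 0.0000 0.0000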